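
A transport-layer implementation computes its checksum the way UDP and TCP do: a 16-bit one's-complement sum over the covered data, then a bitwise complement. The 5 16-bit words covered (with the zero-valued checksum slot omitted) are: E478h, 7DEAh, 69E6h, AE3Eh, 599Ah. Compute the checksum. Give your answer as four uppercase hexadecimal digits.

2BDD

One's-complement addition (fold any carry out of bit 15 back into bit 0):
  0xE478 + 0x7DEA = 0x16262 → wrap carry → 0x6263
  0x6263 + 0x69E6 = 0x0CC49
  0xCC49 + 0xAE3E = 0x17A87 → wrap carry → 0x7A88
  0x7A88 + 0x599A = 0x0D422
One's-complement sum = 0xD422.
Checksum = ~0xD422 & 0xFFFF = 0x2BDD.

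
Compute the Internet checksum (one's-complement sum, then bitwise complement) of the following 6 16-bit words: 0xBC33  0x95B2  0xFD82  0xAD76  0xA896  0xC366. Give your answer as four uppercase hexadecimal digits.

9722

One's-complement addition (fold any carry out of bit 15 back into bit 0):
  0xBC33 + 0x95B2 = 0x151E5 → wrap carry → 0x51E6
  0x51E6 + 0xFD82 = 0x14F68 → wrap carry → 0x4F69
  0x4F69 + 0xAD76 = 0x0FCDF
  0xFCDF + 0xA896 = 0x1A575 → wrap carry → 0xA576
  0xA576 + 0xC366 = 0x168DC → wrap carry → 0x68DD
One's-complement sum = 0x68DD.
Checksum = ~0x68DD & 0xFFFF = 0x9722.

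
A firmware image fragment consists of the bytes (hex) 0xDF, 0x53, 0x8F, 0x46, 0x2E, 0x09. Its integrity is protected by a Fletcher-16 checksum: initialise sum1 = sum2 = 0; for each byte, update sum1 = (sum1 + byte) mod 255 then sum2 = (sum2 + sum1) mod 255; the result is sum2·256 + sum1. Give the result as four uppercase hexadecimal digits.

Running sums (mod 255):
  after byte 0 (0xDF): sum1=223, sum2=223
  after byte 1 (0x53): sum1=51, sum2=19
  after byte 2 (0x8F): sum1=194, sum2=213
  after byte 3 (0x46): sum1=9, sum2=222
  after byte 4 (0x2E): sum1=55, sum2=22
  after byte 5 (0x09): sum1=64, sum2=86
Checksum = sum2·256 + sum1 = 86·256 + 64 = 22080 = 0x5640.

5640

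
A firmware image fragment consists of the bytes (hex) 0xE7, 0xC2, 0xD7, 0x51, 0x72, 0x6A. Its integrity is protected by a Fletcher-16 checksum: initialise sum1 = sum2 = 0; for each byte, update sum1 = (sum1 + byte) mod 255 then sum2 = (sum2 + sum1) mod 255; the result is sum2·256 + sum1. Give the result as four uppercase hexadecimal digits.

DFB0

Running sums (mod 255):
  after byte 0 (0xE7): sum1=231, sum2=231
  after byte 1 (0xC2): sum1=170, sum2=146
  after byte 2 (0xD7): sum1=130, sum2=21
  after byte 3 (0x51): sum1=211, sum2=232
  after byte 4 (0x72): sum1=70, sum2=47
  after byte 5 (0x6A): sum1=176, sum2=223
Checksum = sum2·256 + sum1 = 223·256 + 176 = 57264 = 0xDFB0.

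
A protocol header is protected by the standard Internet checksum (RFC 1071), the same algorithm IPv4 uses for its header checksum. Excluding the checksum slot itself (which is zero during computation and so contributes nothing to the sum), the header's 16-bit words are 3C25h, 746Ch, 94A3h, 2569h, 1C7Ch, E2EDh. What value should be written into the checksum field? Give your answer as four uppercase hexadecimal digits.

95F7

One's-complement addition (fold any carry out of bit 15 back into bit 0):
  0x3C25 + 0x746C = 0x0B091
  0xB091 + 0x94A3 = 0x14534 → wrap carry → 0x4535
  0x4535 + 0x2569 = 0x06A9E
  0x6A9E + 0x1C7C = 0x0871A
  0x871A + 0xE2ED = 0x16A07 → wrap carry → 0x6A08
One's-complement sum = 0x6A08.
Checksum = ~0x6A08 & 0xFFFF = 0x95F7.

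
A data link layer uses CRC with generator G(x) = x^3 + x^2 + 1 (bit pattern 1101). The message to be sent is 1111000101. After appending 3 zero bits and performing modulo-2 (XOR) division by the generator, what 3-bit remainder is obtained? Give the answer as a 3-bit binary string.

Append 3 zeros: 1111000101000. Divide by 1101 (XOR where the leading bit is 1):
  pos 0: 1111 XOR 1101 = 0010
  pos 2: 1000 XOR 1101 = 0101
  pos 3: 1010 XOR 1101 = 0111
  pos 4: 1111 XOR 1101 = 0010
  pos 6: 1001 XOR 1101 = 0100
  pos 7: 1000 XOR 1101 = 0101
  pos 8: 1010 XOR 1101 = 0111
  pos 9: 1110 XOR 1101 = 0011
Remainder (last 3 bits) = 011. This is the CRC / FCS.

011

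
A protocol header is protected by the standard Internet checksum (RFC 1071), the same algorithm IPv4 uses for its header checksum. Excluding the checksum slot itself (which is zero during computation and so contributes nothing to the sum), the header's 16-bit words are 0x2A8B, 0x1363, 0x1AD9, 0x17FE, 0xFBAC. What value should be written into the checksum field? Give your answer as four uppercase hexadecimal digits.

938D

One's-complement addition (fold any carry out of bit 15 back into bit 0):
  0x2A8B + 0x1363 = 0x03DEE
  0x3DEE + 0x1AD9 = 0x058C7
  0x58C7 + 0x17FE = 0x070C5
  0x70C5 + 0xFBAC = 0x16C71 → wrap carry → 0x6C72
One's-complement sum = 0x6C72.
Checksum = ~0x6C72 & 0xFFFF = 0x938D.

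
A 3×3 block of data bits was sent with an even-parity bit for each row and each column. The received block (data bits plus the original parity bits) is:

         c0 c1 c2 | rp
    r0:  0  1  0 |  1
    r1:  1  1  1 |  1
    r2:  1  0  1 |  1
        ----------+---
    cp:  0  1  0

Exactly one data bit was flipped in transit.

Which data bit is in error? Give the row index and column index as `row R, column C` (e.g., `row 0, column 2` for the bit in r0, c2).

Recompute each row's even parity and compare to rp:
  r0: data parity 1, sent rp 1 → ok
  r1: data parity 1, sent rp 1 → ok
  r2: data parity 0, sent rp 1 → mismatch
Recompute each column's even parity and compare to cp:
  c0: data parity 0, sent cp 0 → ok
  c1: data parity 0, sent cp 1 → mismatch
  c2: data parity 0, sent cp 0 → ok
Exactly one row (r2) and one column (c1) fail → the flipped bit is at their intersection.

row 2, column 1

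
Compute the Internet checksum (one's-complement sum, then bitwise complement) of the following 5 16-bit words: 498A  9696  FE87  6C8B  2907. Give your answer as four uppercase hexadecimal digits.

8BC4

One's-complement addition (fold any carry out of bit 15 back into bit 0):
  0x498A + 0x9696 = 0x0E020
  0xE020 + 0xFE87 = 0x1DEA7 → wrap carry → 0xDEA8
  0xDEA8 + 0x6C8B = 0x14B33 → wrap carry → 0x4B34
  0x4B34 + 0x2907 = 0x0743B
One's-complement sum = 0x743B.
Checksum = ~0x743B & 0xFFFF = 0x8BC4.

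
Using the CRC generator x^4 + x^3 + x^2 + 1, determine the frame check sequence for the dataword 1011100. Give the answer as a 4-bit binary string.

0101

Append 4 zeros: 10111000000. Divide by 11101 (XOR where the leading bit is 1):
  pos 0: 10111 XOR 11101 = 01010
  pos 1: 10100 XOR 11101 = 01001
  pos 2: 10010 XOR 11101 = 01111
  pos 3: 11110 XOR 11101 = 00011
  pos 6: 11000 XOR 11101 = 00101
Remainder (last 4 bits) = 0101. This is the CRC / FCS.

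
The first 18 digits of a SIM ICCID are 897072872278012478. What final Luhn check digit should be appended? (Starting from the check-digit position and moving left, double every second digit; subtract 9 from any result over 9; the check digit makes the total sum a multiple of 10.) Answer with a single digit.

Partial digits right→left: 8 7 4 2 1 0 8 7 2 2 7 8 2 7 0 7 9 8
Double every second digit counting from the check-digit position (so the 1st, 3rd, 5th, ... of the partial from the right).
  doubled (with −9 where >9): 7 8 2 7 4 5 4 0 9 → sum 46
  kept as-is: 7 2 0 7 2 8 7 7 8 → sum 48
Total = 46 + 48 = 94.
Check digit = (10 − (94 mod 10)) mod 10 = 6.

6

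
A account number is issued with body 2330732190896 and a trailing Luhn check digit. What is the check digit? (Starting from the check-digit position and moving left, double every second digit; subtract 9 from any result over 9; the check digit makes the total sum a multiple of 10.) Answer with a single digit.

6

Partial digits right→left: 6 9 8 0 9 1 2 3 7 0 3 3 2
Double every second digit counting from the check-digit position (so the 1st, 3rd, 5th, ... of the partial from the right).
  doubled (with −9 where >9): 3 7 9 4 5 6 4 → sum 38
  kept as-is: 9 0 1 3 0 3 → sum 16
Total = 38 + 16 = 54.
Check digit = (10 − (54 mod 10)) mod 10 = 6.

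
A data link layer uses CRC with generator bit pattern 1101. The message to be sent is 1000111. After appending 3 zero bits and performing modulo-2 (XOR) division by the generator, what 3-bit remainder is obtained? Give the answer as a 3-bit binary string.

Append 3 zeros: 1000111000. Divide by 1101 (XOR where the leading bit is 1):
  pos 0: 1000 XOR 1101 = 0101
  pos 1: 1011 XOR 1101 = 0110
  pos 2: 1101 XOR 1101 = 0000
  pos 6: 1000 XOR 1101 = 0101
Remainder (last 3 bits) = 101. This is the CRC / FCS.

101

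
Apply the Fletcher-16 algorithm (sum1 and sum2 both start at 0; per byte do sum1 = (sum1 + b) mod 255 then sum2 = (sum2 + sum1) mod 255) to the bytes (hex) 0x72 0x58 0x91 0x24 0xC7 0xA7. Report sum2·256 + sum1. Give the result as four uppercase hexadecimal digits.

52EF

Running sums (mod 255):
  after byte 0 (0x72): sum1=114, sum2=114
  after byte 1 (0x58): sum1=202, sum2=61
  after byte 2 (0x91): sum1=92, sum2=153
  after byte 3 (0x24): sum1=128, sum2=26
  after byte 4 (0xC7): sum1=72, sum2=98
  after byte 5 (0xA7): sum1=239, sum2=82
Checksum = sum2·256 + sum1 = 82·256 + 239 = 21231 = 0x52EF.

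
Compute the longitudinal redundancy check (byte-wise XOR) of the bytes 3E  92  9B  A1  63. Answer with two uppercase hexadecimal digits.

F5

XOR the bytes together:
  start with 0x3E
  0x3E ⊕ 0x92 = 0xAC
  0xAC ⊕ 0x9B = 0x37
  0x37 ⊕ 0xA1 = 0x96
  0x96 ⊕ 0x63 = 0xF5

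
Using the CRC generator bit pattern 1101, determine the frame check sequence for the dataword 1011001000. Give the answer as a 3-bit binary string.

Append 3 zeros: 1011001000000. Divide by 1101 (XOR where the leading bit is 1):
  pos 0: 1011 XOR 1101 = 0110
  pos 1: 1100 XOR 1101 = 0001
  pos 4: 1010 XOR 1101 = 0111
  pos 5: 1110 XOR 1101 = 0011
  pos 7: 1100 XOR 1101 = 0001
Remainder (last 3 bits) = 100. This is the CRC / FCS.

100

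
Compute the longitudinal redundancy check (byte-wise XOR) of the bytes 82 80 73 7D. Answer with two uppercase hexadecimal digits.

XOR the bytes together:
  start with 0x82
  0x82 ⊕ 0x80 = 0x02
  0x02 ⊕ 0x73 = 0x71
  0x71 ⊕ 0x7D = 0x0C

0C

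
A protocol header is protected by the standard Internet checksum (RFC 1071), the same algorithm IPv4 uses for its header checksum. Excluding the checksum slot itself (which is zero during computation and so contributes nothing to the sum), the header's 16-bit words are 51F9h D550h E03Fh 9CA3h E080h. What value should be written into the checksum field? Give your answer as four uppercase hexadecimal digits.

7B51

One's-complement addition (fold any carry out of bit 15 back into bit 0):
  0x51F9 + 0xD550 = 0x12749 → wrap carry → 0x274A
  0x274A + 0xE03F = 0x10789 → wrap carry → 0x078A
  0x078A + 0x9CA3 = 0x0A42D
  0xA42D + 0xE080 = 0x184AD → wrap carry → 0x84AE
One's-complement sum = 0x84AE.
Checksum = ~0x84AE & 0xFFFF = 0x7B51.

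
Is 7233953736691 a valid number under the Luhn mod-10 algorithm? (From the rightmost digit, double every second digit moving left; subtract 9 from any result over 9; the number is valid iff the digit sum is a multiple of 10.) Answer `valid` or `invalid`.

valid

From the right, keep odd positions and double even positions (subtract 9 from any doubled value over 9):
  doubled (positions 2,4,...): 9 3 5 1 6 4 → sum 28
  kept (positions 1,3,...): 1 6 3 3 9 3 7 → sum 32
Total = 60.
60 mod 10 = 0, so the number is valid.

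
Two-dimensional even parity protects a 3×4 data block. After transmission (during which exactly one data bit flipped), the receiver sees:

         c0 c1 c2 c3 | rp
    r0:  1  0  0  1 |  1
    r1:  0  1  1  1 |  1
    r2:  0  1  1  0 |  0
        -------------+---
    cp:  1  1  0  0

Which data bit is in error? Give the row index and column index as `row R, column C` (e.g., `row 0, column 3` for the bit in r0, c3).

Recompute each row's even parity and compare to rp:
  r0: data parity 0, sent rp 1 → mismatch
  r1: data parity 1, sent rp 1 → ok
  r2: data parity 0, sent rp 0 → ok
Recompute each column's even parity and compare to cp:
  c0: data parity 1, sent cp 1 → ok
  c1: data parity 0, sent cp 1 → mismatch
  c2: data parity 0, sent cp 0 → ok
  c3: data parity 0, sent cp 0 → ok
Exactly one row (r0) and one column (c1) fail → the flipped bit is at their intersection.

row 0, column 1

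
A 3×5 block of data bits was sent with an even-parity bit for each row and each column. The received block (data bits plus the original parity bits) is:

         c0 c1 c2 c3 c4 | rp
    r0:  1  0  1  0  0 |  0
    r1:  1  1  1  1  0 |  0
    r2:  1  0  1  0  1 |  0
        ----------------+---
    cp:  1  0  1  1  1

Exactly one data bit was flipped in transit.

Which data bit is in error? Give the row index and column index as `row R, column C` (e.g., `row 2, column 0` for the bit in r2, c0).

Recompute each row's even parity and compare to rp:
  r0: data parity 0, sent rp 0 → ok
  r1: data parity 0, sent rp 0 → ok
  r2: data parity 1, sent rp 0 → mismatch
Recompute each column's even parity and compare to cp:
  c0: data parity 1, sent cp 1 → ok
  c1: data parity 1, sent cp 0 → mismatch
  c2: data parity 1, sent cp 1 → ok
  c3: data parity 1, sent cp 1 → ok
  c4: data parity 1, sent cp 1 → ok
Exactly one row (r2) and one column (c1) fail → the flipped bit is at their intersection.

row 2, column 1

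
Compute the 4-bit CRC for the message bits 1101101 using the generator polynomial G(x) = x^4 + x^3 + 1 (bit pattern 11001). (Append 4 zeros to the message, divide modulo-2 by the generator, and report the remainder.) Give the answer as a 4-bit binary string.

Append 4 zeros: 11011010000. Divide by 11001 (XOR where the leading bit is 1):
  pos 0: 11011 XOR 11001 = 00010
  pos 3: 10010 XOR 11001 = 01011
  pos 4: 10110 XOR 11001 = 01111
  pos 5: 11110 XOR 11001 = 00111
Remainder (last 4 bits) = 1110. This is the CRC / FCS.

1110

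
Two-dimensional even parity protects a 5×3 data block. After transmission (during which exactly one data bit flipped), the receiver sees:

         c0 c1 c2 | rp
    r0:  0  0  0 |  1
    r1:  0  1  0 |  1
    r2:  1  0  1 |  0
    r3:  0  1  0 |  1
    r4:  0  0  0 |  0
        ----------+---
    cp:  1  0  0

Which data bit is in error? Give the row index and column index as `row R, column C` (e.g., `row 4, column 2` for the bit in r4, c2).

row 0, column 2

Recompute each row's even parity and compare to rp:
  r0: data parity 0, sent rp 1 → mismatch
  r1: data parity 1, sent rp 1 → ok
  r2: data parity 0, sent rp 0 → ok
  r3: data parity 1, sent rp 1 → ok
  r4: data parity 0, sent rp 0 → ok
Recompute each column's even parity and compare to cp:
  c0: data parity 1, sent cp 1 → ok
  c1: data parity 0, sent cp 0 → ok
  c2: data parity 1, sent cp 0 → mismatch
Exactly one row (r0) and one column (c2) fail → the flipped bit is at their intersection.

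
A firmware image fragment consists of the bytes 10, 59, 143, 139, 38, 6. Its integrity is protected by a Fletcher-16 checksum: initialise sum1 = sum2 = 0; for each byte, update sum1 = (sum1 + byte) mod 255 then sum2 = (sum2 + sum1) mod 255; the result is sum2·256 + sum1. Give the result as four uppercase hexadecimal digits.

Running sums (mod 255):
  after byte 0 (10): sum1=10, sum2=10
  after byte 1 (59): sum1=69, sum2=79
  after byte 2 (143): sum1=212, sum2=36
  after byte 3 (139): sum1=96, sum2=132
  after byte 4 (38): sum1=134, sum2=11
  after byte 5 (6): sum1=140, sum2=151
Checksum = sum2·256 + sum1 = 151·256 + 140 = 38796 = 0x978C.

978C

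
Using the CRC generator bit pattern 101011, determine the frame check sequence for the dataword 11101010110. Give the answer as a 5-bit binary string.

01011

Append 5 zeros: 1110101011000000. Divide by 101011 (XOR where the leading bit is 1):
  pos 0: 111010 XOR 101011 = 010001
  pos 1: 100011 XOR 101011 = 001000
  pos 3: 100001 XOR 101011 = 001010
  pos 5: 101010 XOR 101011 = 000001
  pos 10: 100000 XOR 101011 = 001011
Remainder (last 5 bits) = 01011. This is the CRC / FCS.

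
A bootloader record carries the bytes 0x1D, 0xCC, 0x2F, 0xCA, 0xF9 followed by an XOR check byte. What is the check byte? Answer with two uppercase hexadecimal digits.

CD

XOR the bytes together:
  start with 0x1D
  0x1D ⊕ 0xCC = 0xD1
  0xD1 ⊕ 0x2F = 0xFE
  0xFE ⊕ 0xCA = 0x34
  0x34 ⊕ 0xF9 = 0xCD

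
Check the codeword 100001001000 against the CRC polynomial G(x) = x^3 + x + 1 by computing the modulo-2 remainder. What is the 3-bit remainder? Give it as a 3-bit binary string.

Modulo-2 division of 100001001000 by 1011:
  pos 0: 1000 XOR 1011 = 0011
  pos 2: 1101 XOR 1011 = 0110
  pos 3: 1100 XOR 1011 = 0111
  pos 4: 1110 XOR 1011 = 0101
  pos 5: 1011 XOR 1011 = 0000
Remainder = 000 (zero — the frame passes the CRC check).

000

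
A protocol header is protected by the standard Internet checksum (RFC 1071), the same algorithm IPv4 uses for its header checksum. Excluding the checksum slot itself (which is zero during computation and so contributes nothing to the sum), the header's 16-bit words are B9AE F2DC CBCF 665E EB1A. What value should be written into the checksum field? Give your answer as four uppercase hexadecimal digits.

One's-complement addition (fold any carry out of bit 15 back into bit 0):
  0xB9AE + 0xF2DC = 0x1AC8A → wrap carry → 0xAC8B
  0xAC8B + 0xCBCF = 0x1785A → wrap carry → 0x785B
  0x785B + 0x665E = 0x0DEB9
  0xDEB9 + 0xEB1A = 0x1C9D3 → wrap carry → 0xC9D4
One's-complement sum = 0xC9D4.
Checksum = ~0xC9D4 & 0xFFFF = 0x362B.

362B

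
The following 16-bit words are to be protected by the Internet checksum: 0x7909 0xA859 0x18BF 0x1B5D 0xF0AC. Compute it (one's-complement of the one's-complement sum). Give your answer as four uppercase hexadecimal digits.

One's-complement addition (fold any carry out of bit 15 back into bit 0):
  0x7909 + 0xA859 = 0x12162 → wrap carry → 0x2163
  0x2163 + 0x18BF = 0x03A22
  0x3A22 + 0x1B5D = 0x0557F
  0x557F + 0xF0AC = 0x1462B → wrap carry → 0x462C
One's-complement sum = 0x462C.
Checksum = ~0x462C & 0xFFFF = 0xB9D3.

B9D3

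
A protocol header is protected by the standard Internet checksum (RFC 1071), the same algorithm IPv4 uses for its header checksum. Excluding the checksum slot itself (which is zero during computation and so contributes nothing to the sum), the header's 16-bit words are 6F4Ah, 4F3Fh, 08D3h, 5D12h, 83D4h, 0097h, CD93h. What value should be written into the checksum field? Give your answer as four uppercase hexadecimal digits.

One's-complement addition (fold any carry out of bit 15 back into bit 0):
  0x6F4A + 0x4F3F = 0x0BE89
  0xBE89 + 0x08D3 = 0x0C75C
  0xC75C + 0x5D12 = 0x1246E → wrap carry → 0x246F
  0x246F + 0x83D4 = 0x0A843
  0xA843 + 0x0097 = 0x0A8DA
  0xA8DA + 0xCD93 = 0x1766D → wrap carry → 0x766E
One's-complement sum = 0x766E.
Checksum = ~0x766E & 0xFFFF = 0x8991.

8991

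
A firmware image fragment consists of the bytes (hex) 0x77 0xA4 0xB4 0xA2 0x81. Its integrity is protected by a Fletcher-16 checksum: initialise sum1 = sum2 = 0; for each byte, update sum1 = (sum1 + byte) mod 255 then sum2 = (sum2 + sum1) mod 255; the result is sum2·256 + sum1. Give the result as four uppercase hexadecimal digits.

Running sums (mod 255):
  after byte 0 (0x77): sum1=119, sum2=119
  after byte 1 (0xA4): sum1=28, sum2=147
  after byte 2 (0xB4): sum1=208, sum2=100
  after byte 3 (0xA2): sum1=115, sum2=215
  after byte 4 (0x81): sum1=244, sum2=204
Checksum = sum2·256 + sum1 = 204·256 + 244 = 52468 = 0xCCF4.

CCF4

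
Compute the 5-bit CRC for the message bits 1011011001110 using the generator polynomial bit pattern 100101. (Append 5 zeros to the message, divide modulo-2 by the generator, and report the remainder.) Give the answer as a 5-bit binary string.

01011

Append 5 zeros: 101101100111000000. Divide by 100101 (XOR where the leading bit is 1):
  pos 0: 101101 XOR 100101 = 001000
  pos 2: 100010 XOR 100101 = 000111
  pos 5: 111011 XOR 100101 = 011110
  pos 6: 111101 XOR 100101 = 011000
  pos 7: 110000 XOR 100101 = 010101
  pos 8: 101010 XOR 100101 = 001111
  pos 10: 111100 XOR 100101 = 011001
  pos 11: 110010 XOR 100101 = 010111
  pos 12: 101110 XOR 100101 = 001011
Remainder (last 5 bits) = 01011. This is the CRC / FCS.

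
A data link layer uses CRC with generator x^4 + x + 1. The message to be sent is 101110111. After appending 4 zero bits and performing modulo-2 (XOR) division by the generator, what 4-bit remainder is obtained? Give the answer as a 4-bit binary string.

1110

Append 4 zeros: 1011101110000. Divide by 10011 (XOR where the leading bit is 1):
  pos 0: 10111 XOR 10011 = 00100
  pos 2: 10001 XOR 10011 = 00010
  pos 5: 10110 XOR 10011 = 00101
  pos 7: 10100 XOR 10011 = 00111
Remainder (last 4 bits) = 1110. This is the CRC / FCS.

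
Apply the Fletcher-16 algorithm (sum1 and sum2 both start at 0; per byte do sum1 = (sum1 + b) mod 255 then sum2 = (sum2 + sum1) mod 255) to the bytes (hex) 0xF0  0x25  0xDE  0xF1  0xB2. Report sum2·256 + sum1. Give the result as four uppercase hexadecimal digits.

7C99

Running sums (mod 255):
  after byte 0 (0xF0): sum1=240, sum2=240
  after byte 1 (0x25): sum1=22, sum2=7
  after byte 2 (0xDE): sum1=244, sum2=251
  after byte 3 (0xF1): sum1=230, sum2=226
  after byte 4 (0xB2): sum1=153, sum2=124
Checksum = sum2·256 + sum1 = 124·256 + 153 = 31897 = 0x7C99.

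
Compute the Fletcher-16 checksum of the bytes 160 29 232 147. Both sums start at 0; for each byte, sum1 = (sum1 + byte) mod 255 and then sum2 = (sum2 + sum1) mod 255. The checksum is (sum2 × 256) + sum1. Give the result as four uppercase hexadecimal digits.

3F3A

Running sums (mod 255):
  after byte 0 (160): sum1=160, sum2=160
  after byte 1 (29): sum1=189, sum2=94
  after byte 2 (232): sum1=166, sum2=5
  after byte 3 (147): sum1=58, sum2=63
Checksum = sum2·256 + sum1 = 63·256 + 58 = 16186 = 0x3F3A.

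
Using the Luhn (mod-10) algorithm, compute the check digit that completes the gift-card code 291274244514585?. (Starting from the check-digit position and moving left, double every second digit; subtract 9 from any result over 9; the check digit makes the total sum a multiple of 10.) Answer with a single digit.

Partial digits right→left: 5 8 5 4 1 5 4 4 2 4 7 2 1 9 2
Double every second digit counting from the check-digit position (so the 1st, 3rd, 5th, ... of the partial from the right).
  doubled (with −9 where >9): 1 1 2 8 4 5 2 4 → sum 27
  kept as-is: 8 4 5 4 4 2 9 → sum 36
Total = 27 + 36 = 63.
Check digit = (10 − (63 mod 10)) mod 10 = 7.

7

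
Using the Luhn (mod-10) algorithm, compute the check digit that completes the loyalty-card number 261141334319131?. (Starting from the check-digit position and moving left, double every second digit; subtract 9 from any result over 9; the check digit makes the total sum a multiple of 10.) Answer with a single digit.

Partial digits right→left: 1 3 1 9 1 3 4 3 3 1 4 1 1 6 2
Double every second digit counting from the check-digit position (so the 1st, 3rd, 5th, ... of the partial from the right).
  doubled (with −9 where >9): 2 2 2 8 6 8 2 4 → sum 34
  kept as-is: 3 9 3 3 1 1 6 → sum 26
Total = 34 + 26 = 60.
Check digit = (10 − (60 mod 10)) mod 10 = 0.

0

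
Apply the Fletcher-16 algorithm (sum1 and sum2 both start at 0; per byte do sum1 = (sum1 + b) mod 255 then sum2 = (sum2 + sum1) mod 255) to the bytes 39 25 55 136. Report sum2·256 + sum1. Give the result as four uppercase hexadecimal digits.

Running sums (mod 255):
  after byte 0 (39): sum1=39, sum2=39
  after byte 1 (25): sum1=64, sum2=103
  after byte 2 (55): sum1=119, sum2=222
  after byte 3 (136): sum1=0, sum2=222
Checksum = sum2·256 + sum1 = 222·256 + 0 = 56832 = 0xDE00.

DE00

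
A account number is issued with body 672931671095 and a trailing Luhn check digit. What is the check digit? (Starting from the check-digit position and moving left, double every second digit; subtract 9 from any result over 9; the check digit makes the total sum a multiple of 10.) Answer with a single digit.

Partial digits right→left: 5 9 0 1 7 6 1 3 9 2 7 6
Double every second digit counting from the check-digit position (so the 1st, 3rd, 5th, ... of the partial from the right).
  doubled (with −9 where >9): 1 0 5 2 9 5 → sum 22
  kept as-is: 9 1 6 3 2 6 → sum 27
Total = 22 + 27 = 49.
Check digit = (10 − (49 mod 10)) mod 10 = 1.

1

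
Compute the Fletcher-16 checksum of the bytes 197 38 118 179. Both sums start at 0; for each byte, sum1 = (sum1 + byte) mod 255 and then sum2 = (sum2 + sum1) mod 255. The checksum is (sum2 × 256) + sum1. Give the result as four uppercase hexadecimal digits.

2A16

Running sums (mod 255):
  after byte 0 (197): sum1=197, sum2=197
  after byte 1 (38): sum1=235, sum2=177
  after byte 2 (118): sum1=98, sum2=20
  after byte 3 (179): sum1=22, sum2=42
Checksum = sum2·256 + sum1 = 42·256 + 22 = 10774 = 0x2A16.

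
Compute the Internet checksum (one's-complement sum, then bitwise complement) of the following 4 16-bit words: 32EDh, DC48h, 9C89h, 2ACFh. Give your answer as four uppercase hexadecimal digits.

One's-complement addition (fold any carry out of bit 15 back into bit 0):
  0x32ED + 0xDC48 = 0x10F35 → wrap carry → 0x0F36
  0x0F36 + 0x9C89 = 0x0ABBF
  0xABBF + 0x2ACF = 0x0D68E
One's-complement sum = 0xD68E.
Checksum = ~0xD68E & 0xFFFF = 0x2971.

2971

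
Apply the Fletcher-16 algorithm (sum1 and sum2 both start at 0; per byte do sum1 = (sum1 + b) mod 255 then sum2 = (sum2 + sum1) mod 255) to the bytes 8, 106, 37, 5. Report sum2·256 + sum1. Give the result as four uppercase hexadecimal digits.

Running sums (mod 255):
  after byte 0 (8): sum1=8, sum2=8
  after byte 1 (106): sum1=114, sum2=122
  after byte 2 (37): sum1=151, sum2=18
  after byte 3 (5): sum1=156, sum2=174
Checksum = sum2·256 + sum1 = 174·256 + 156 = 44700 = 0xAE9C.

AE9C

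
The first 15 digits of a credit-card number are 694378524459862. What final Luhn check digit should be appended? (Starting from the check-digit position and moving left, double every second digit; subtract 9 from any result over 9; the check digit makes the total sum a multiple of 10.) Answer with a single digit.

Partial digits right→left: 2 6 8 9 5 4 4 2 5 8 7 3 4 9 6
Double every second digit counting from the check-digit position (so the 1st, 3rd, 5th, ... of the partial from the right).
  doubled (with −9 where >9): 4 7 1 8 1 5 8 3 → sum 37
  kept as-is: 6 9 4 2 8 3 9 → sum 41
Total = 37 + 41 = 78.
Check digit = (10 − (78 mod 10)) mod 10 = 2.

2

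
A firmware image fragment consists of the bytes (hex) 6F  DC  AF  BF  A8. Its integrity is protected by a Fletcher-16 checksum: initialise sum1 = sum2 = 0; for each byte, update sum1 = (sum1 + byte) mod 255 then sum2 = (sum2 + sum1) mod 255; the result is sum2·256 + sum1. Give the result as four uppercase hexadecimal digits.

D764

Running sums (mod 255):
  after byte 0 (6F): sum1=111, sum2=111
  after byte 1 (DC): sum1=76, sum2=187
  after byte 2 (AF): sum1=251, sum2=183
  after byte 3 (BF): sum1=187, sum2=115
  after byte 4 (A8): sum1=100, sum2=215
Checksum = sum2·256 + sum1 = 215·256 + 100 = 55140 = 0xD764.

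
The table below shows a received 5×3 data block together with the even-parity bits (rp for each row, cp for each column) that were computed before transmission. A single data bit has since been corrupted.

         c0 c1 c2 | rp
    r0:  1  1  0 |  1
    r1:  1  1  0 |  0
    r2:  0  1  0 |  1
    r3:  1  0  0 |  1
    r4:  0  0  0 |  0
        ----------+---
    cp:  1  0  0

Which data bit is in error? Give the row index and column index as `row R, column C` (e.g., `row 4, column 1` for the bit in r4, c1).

row 0, column 1

Recompute each row's even parity and compare to rp:
  r0: data parity 0, sent rp 1 → mismatch
  r1: data parity 0, sent rp 0 → ok
  r2: data parity 1, sent rp 1 → ok
  r3: data parity 1, sent rp 1 → ok
  r4: data parity 0, sent rp 0 → ok
Recompute each column's even parity and compare to cp:
  c0: data parity 1, sent cp 1 → ok
  c1: data parity 1, sent cp 0 → mismatch
  c2: data parity 0, sent cp 0 → ok
Exactly one row (r0) and one column (c1) fail → the flipped bit is at their intersection.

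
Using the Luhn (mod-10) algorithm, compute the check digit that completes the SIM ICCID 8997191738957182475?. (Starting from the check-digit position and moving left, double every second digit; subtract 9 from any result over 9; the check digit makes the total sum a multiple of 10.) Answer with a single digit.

Partial digits right→left: 5 7 4 2 8 1 7 5 9 8 3 7 1 9 1 7 9 9 8
Double every second digit counting from the check-digit position (so the 1st, 3rd, 5th, ... of the partial from the right).
  doubled (with −9 where >9): 1 8 7 5 9 6 2 2 9 7 → sum 56
  kept as-is: 7 2 1 5 8 7 9 7 9 → sum 55
Total = 56 + 55 = 111.
Check digit = (10 − (111 mod 10)) mod 10 = 9.

9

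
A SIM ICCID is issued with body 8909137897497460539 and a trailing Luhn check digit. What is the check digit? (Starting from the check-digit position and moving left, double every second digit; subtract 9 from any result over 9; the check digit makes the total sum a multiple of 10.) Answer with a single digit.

Partial digits right→left: 9 3 5 0 6 4 7 9 4 7 9 8 7 3 1 9 0 9 8
Double every second digit counting from the check-digit position (so the 1st, 3rd, 5th, ... of the partial from the right).
  doubled (with −9 where >9): 9 1 3 5 8 9 5 2 0 7 → sum 49
  kept as-is: 3 0 4 9 7 8 3 9 9 → sum 52
Total = 49 + 52 = 101.
Check digit = (10 − (101 mod 10)) mod 10 = 9.

9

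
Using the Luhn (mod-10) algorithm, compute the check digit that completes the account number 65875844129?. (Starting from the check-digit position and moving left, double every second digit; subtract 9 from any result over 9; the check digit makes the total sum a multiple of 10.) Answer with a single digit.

Partial digits right→left: 9 2 1 4 4 8 5 7 8 5 6
Double every second digit counting from the check-digit position (so the 1st, 3rd, 5th, ... of the partial from the right).
  doubled (with −9 where >9): 9 2 8 1 7 3 → sum 30
  kept as-is: 2 4 8 7 5 → sum 26
Total = 30 + 26 = 56.
Check digit = (10 − (56 mod 10)) mod 10 = 4.

4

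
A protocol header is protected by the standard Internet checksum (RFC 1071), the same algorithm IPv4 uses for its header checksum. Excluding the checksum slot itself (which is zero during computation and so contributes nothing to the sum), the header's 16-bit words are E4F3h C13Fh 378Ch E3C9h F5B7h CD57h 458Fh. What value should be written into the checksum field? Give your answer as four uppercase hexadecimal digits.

35D7

One's-complement addition (fold any carry out of bit 15 back into bit 0):
  0xE4F3 + 0xC13F = 0x1A632 → wrap carry → 0xA633
  0xA633 + 0x378C = 0x0DDBF
  0xDDBF + 0xE3C9 = 0x1C188 → wrap carry → 0xC189
  0xC189 + 0xF5B7 = 0x1B740 → wrap carry → 0xB741
  0xB741 + 0xCD57 = 0x18498 → wrap carry → 0x8499
  0x8499 + 0x458F = 0x0CA28
One's-complement sum = 0xCA28.
Checksum = ~0xCA28 & 0xFFFF = 0x35D7.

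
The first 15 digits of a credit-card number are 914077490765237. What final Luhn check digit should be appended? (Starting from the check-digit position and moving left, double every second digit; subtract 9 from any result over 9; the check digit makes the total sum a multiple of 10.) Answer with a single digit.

6

Partial digits right→left: 7 3 2 5 6 7 0 9 4 7 7 0 4 1 9
Double every second digit counting from the check-digit position (so the 1st, 3rd, 5th, ... of the partial from the right).
  doubled (with −9 where >9): 5 4 3 0 8 5 8 9 → sum 42
  kept as-is: 3 5 7 9 7 0 1 → sum 32
Total = 42 + 32 = 74.
Check digit = (10 − (74 mod 10)) mod 10 = 6.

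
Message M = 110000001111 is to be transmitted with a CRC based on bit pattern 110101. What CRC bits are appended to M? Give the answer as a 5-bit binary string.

10100

Append 5 zeros: 11000000111100000. Divide by 110101 (XOR where the leading bit is 1):
  pos 0: 110000 XOR 110101 = 000101
  pos 3: 101001 XOR 110101 = 011100
  pos 4: 111001 XOR 110101 = 001100
  pos 6: 110011 XOR 110101 = 000110
  pos 9: 110000 XOR 110101 = 000101
Remainder (last 5 bits) = 10100. This is the CRC / FCS.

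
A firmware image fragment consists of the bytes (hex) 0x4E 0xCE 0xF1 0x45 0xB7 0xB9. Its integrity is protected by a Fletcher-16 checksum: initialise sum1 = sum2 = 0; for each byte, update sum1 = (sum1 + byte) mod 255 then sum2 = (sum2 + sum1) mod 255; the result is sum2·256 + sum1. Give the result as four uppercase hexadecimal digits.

Running sums (mod 255):
  after byte 0 (0x4E): sum1=78, sum2=78
  after byte 1 (0xCE): sum1=29, sum2=107
  after byte 2 (0xF1): sum1=15, sum2=122
  after byte 3 (0x45): sum1=84, sum2=206
  after byte 4 (0xB7): sum1=12, sum2=218
  after byte 5 (0xB9): sum1=197, sum2=160
Checksum = sum2·256 + sum1 = 160·256 + 197 = 41157 = 0xA0C5.

A0C5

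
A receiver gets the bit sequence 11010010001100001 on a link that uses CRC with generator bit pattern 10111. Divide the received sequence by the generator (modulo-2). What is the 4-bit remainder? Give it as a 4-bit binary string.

0001

Modulo-2 division of 11010010001100001 by 10111:
  pos 0: 11010 XOR 10111 = 01101
  pos 1: 11010 XOR 10111 = 01101
  pos 2: 11011 XOR 10111 = 01100
  pos 3: 11000 XOR 10111 = 01111
  pos 4: 11110 XOR 10111 = 01001
  pos 5: 10010 XOR 10111 = 00101
  pos 7: 10111 XOR 10111 = 00000
Remainder = 0001 (nonzero — an error is detected).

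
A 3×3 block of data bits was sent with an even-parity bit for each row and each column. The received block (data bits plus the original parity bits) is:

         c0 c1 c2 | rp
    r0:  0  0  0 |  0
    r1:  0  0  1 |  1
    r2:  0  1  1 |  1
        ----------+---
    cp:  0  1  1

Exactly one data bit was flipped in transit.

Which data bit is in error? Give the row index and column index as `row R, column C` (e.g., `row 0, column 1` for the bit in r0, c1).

Recompute each row's even parity and compare to rp:
  r0: data parity 0, sent rp 0 → ok
  r1: data parity 1, sent rp 1 → ok
  r2: data parity 0, sent rp 1 → mismatch
Recompute each column's even parity and compare to cp:
  c0: data parity 0, sent cp 0 → ok
  c1: data parity 1, sent cp 1 → ok
  c2: data parity 0, sent cp 1 → mismatch
Exactly one row (r2) and one column (c2) fail → the flipped bit is at their intersection.

row 2, column 2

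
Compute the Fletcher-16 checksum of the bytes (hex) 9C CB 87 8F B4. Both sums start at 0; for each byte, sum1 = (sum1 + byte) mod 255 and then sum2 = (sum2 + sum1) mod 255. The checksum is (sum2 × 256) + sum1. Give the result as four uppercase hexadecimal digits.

Running sums (mod 255):
  after byte 0 (9C): sum1=156, sum2=156
  after byte 1 (CB): sum1=104, sum2=5
  after byte 2 (87): sum1=239, sum2=244
  after byte 3 (8F): sum1=127, sum2=116
  after byte 4 (B4): sum1=52, sum2=168
Checksum = sum2·256 + sum1 = 168·256 + 52 = 43060 = 0xA834.

A834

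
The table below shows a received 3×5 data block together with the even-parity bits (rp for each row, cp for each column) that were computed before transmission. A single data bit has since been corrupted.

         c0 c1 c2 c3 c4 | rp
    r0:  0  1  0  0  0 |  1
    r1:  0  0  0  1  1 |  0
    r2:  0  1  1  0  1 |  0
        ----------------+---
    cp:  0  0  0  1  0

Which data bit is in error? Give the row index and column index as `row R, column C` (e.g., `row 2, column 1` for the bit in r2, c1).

Recompute each row's even parity and compare to rp:
  r0: data parity 1, sent rp 1 → ok
  r1: data parity 0, sent rp 0 → ok
  r2: data parity 1, sent rp 0 → mismatch
Recompute each column's even parity and compare to cp:
  c0: data parity 0, sent cp 0 → ok
  c1: data parity 0, sent cp 0 → ok
  c2: data parity 1, sent cp 0 → mismatch
  c3: data parity 1, sent cp 1 → ok
  c4: data parity 0, sent cp 0 → ok
Exactly one row (r2) and one column (c2) fail → the flipped bit is at their intersection.

row 2, column 2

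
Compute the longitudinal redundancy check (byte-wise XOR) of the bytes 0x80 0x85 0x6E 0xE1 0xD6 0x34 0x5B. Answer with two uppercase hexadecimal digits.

XOR the bytes together:
  start with 0x80
  0x80 ⊕ 0x85 = 0x05
  0x05 ⊕ 0x6E = 0x6B
  0x6B ⊕ 0xE1 = 0x8A
  0x8A ⊕ 0xD6 = 0x5C
  0x5C ⊕ 0x34 = 0x68
  0x68 ⊕ 0x5B = 0x33

33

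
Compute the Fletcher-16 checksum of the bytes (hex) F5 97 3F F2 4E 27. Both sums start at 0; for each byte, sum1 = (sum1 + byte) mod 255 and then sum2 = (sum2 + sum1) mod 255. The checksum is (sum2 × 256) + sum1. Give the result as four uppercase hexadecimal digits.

Running sums (mod 255):
  after byte 0 (F5): sum1=245, sum2=245
  after byte 1 (97): sum1=141, sum2=131
  after byte 2 (3F): sum1=204, sum2=80
  after byte 3 (F2): sum1=191, sum2=16
  after byte 4 (4E): sum1=14, sum2=30
  after byte 5 (27): sum1=53, sum2=83
Checksum = sum2·256 + sum1 = 83·256 + 53 = 21301 = 0x5335.

5335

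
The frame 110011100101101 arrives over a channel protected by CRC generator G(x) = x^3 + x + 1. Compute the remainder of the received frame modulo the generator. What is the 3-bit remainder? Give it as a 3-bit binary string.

Modulo-2 division of 110011100101101 by 1011:
  pos 0: 1100 XOR 1011 = 0111
  pos 1: 1111 XOR 1011 = 0100
  pos 2: 1001 XOR 1011 = 0010
  pos 4: 1010 XOR 1011 = 0001
  pos 7: 1010 XOR 1011 = 0001
  pos 10: 1110 XOR 1011 = 0101
  pos 11: 1011 XOR 1011 = 0000
Remainder = 000 (zero — the frame passes the CRC check).

000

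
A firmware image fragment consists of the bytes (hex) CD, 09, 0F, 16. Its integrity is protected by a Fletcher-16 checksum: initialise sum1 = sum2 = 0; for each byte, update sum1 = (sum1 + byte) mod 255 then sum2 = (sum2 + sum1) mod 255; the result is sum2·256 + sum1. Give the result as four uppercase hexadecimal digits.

Running sums (mod 255):
  after byte 0 (CD): sum1=205, sum2=205
  after byte 1 (09): sum1=214, sum2=164
  after byte 2 (0F): sum1=229, sum2=138
  after byte 3 (16): sum1=251, sum2=134
Checksum = sum2·256 + sum1 = 134·256 + 251 = 34555 = 0x86FB.

86FB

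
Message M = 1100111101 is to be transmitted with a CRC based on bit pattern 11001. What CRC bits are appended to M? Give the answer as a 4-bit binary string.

1111

Append 4 zeros: 11001111010000. Divide by 11001 (XOR where the leading bit is 1):
  pos 0: 11001 XOR 11001 = 00000
  pos 5: 11101 XOR 11001 = 00100
  pos 7: 10000 XOR 11001 = 01001
  pos 8: 10010 XOR 11001 = 01011
  pos 9: 10110 XOR 11001 = 01111
Remainder (last 4 bits) = 1111. This is the CRC / FCS.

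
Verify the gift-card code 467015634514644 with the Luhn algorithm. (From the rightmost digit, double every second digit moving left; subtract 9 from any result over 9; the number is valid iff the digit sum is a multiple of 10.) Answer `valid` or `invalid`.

valid

From the right, keep odd positions and double even positions (subtract 9 from any doubled value over 9):
  doubled (positions 2,4,...): 8 8 1 6 1 0 3 → sum 27
  kept (positions 1,3,...): 4 6 1 4 6 1 7 4 → sum 33
Total = 60.
60 mod 10 = 0, so the number is valid.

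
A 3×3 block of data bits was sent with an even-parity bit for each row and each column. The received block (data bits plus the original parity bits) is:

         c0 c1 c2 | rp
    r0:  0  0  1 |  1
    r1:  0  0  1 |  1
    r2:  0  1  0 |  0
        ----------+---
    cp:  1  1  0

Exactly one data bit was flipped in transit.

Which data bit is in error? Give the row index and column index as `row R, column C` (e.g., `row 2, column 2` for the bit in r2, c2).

row 2, column 0

Recompute each row's even parity and compare to rp:
  r0: data parity 1, sent rp 1 → ok
  r1: data parity 1, sent rp 1 → ok
  r2: data parity 1, sent rp 0 → mismatch
Recompute each column's even parity and compare to cp:
  c0: data parity 0, sent cp 1 → mismatch
  c1: data parity 1, sent cp 1 → ok
  c2: data parity 0, sent cp 0 → ok
Exactly one row (r2) and one column (c0) fail → the flipped bit is at their intersection.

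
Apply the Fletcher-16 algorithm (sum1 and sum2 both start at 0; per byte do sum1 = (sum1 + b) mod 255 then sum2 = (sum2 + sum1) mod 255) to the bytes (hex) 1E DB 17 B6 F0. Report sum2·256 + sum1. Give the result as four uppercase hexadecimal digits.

Running sums (mod 255):
  after byte 0 (1E): sum1=30, sum2=30
  after byte 1 (DB): sum1=249, sum2=24
  after byte 2 (17): sum1=17, sum2=41
  after byte 3 (B6): sum1=199, sum2=240
  after byte 4 (F0): sum1=184, sum2=169
Checksum = sum2·256 + sum1 = 169·256 + 184 = 43448 = 0xA9B8.

A9B8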